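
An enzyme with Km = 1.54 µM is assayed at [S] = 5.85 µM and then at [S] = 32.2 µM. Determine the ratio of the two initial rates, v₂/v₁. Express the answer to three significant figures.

Since Vmax cancels, v₂/v₁ = [S]₂(Km+[S]₁) / [S]₁(Km+[S]₂).
= 32.2×(1.54+5.85) / (5.85×(1.54+32.2)) = 238.0/197.4 = 1.21.

1.21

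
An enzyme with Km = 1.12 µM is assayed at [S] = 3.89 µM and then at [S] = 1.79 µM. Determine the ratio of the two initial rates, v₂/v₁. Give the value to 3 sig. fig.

0.792

Since Vmax cancels, v₂/v₁ = [S]₂(Km+[S]₁) / [S]₁(Km+[S]₂).
= 1.79×(1.12+3.89) / (3.89×(1.12+1.79)) = 8.968/11.32 = 0.792.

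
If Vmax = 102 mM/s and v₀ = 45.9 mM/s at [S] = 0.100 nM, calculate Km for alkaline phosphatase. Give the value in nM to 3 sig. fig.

From v = Vmax[S]/(Km+[S]), Km = [S](Vmax − v)/v.
Km = 0.100 × (102 − 45.9) / 45.9 = 5.610/45.9 = 0.122 nM.

0.122 nM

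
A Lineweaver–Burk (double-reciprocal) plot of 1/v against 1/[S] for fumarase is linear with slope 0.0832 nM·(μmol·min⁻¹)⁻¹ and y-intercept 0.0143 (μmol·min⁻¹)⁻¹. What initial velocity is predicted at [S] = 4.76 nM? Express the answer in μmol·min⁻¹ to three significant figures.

The y-intercept is 1/Vmax, so Vmax = 1/0.0143 = 69.9 μmol·min⁻¹.
The slope is Km/Vmax, so Km = 0.0832 × 69.9 = 5.82 nM.
Then v = 69.9 × 4.76/(5.82 + 4.76) = 31.5 μmol·min⁻¹.

31.5 μmol·min⁻¹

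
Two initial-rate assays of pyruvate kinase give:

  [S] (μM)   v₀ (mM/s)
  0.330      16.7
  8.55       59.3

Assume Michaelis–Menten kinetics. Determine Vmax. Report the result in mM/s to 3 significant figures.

66.1 mM/s

In reciprocal form, 1/v = (Km/Vmax)·(1/[S]) + 1/Vmax. The two points give (1/[S], 1/v) = (3.030, 0.05988) and (0.1170, 0.01686).
Slope = (0.05988 − 0.01686)/(3.030 − 0.1170) = 0.01477; intercept = 0.05988 − 0.01477×3.030 = 0.01514.
Vmax = 1/intercept = 66.1 mM/s; Km = slope × Vmax = 0.01477 × 66.1 = 0.975 μM.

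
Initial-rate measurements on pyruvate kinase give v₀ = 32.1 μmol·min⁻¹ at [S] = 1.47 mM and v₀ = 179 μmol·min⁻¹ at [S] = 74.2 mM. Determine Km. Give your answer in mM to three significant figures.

7.56 mM

In reciprocal form, 1/v = (Km/Vmax)·(1/[S]) + 1/Vmax. The two points give (1/[S], 1/v) = (0.6803, 0.03115) and (0.01348, 0.005587).
Slope = (0.03115 − 0.005587)/(0.6803 − 0.01348) = 0.03834; intercept = 0.03115 − 0.03834×0.6803 = 0.005070.
Vmax = 1/intercept = 197 μmol·min⁻¹; Km = slope × Vmax = 0.03834 × 197 = 7.56 mM.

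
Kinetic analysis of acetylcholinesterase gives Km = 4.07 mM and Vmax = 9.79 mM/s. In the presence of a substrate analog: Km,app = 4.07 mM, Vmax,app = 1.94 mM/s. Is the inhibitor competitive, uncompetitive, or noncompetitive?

Vmax decreases (9.79 → 1.94 mM/s) while Km is unchanged — pure noncompetitive inhibition.

noncompetitive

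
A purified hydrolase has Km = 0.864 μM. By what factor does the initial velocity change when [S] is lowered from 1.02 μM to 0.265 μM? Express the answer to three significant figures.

Since Vmax cancels, v₂/v₁ = [S]₂(Km+[S]₁) / [S]₁(Km+[S]₂).
= 0.265×(0.864+1.02) / (1.02×(0.864+0.265)) = 0.4993/1.152 = 0.434.

0.434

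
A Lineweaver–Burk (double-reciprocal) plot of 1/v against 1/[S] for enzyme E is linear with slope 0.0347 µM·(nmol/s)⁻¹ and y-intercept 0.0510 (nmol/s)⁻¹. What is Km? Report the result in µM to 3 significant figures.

y-intercept = 1/Vmax ⇒ Vmax = 19.6 nmol/s; slope = Km/Vmax ⇒ Km = slope × Vmax.
Km = 0.0347 × 19.6 = 0.680 µM.

0.680 µM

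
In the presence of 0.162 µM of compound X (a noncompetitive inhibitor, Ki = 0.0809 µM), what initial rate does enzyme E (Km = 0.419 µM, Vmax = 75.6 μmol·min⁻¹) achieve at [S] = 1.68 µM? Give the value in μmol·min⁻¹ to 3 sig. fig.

20.2 μmol·min⁻¹

α = 1 + [I]/Ki = 1 + 0.162/0.0809 = 3.002.
For a noncompetitive inhibitor, Vmax is reduced to Vmax/α while Km is unchanged: Km,app = 0.419 µM, Vmax,app = 25.2 μmol·min⁻¹.
v = Vmax,app·[S]/(Km,app + [S]) = 25.2 × 1.68/(0.419 + 1.68) = 20.2 μmol·min⁻¹.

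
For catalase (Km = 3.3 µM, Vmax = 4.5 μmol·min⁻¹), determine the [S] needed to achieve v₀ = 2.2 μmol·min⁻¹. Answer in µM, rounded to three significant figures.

Rearranging v = Vmax[S]/(Km+[S]) gives [S] = Km·v/(Vmax − v).
[S] = 3.3 × 2.2 / (4.5 − 2.2) = 7.260/2.300 = 3.16 µM.

3.16 µM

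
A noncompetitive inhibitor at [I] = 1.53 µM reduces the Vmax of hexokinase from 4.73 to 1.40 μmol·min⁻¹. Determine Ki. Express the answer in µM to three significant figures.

Noncompetitive: Vmax,app = Vmax/α with α = 1 + [I]/Ki.
α = Vmax/Vmax,app = 4.73/1.40 = 3.379.
Since α = 1 + [I]/Ki, [I]/Ki = 3.379 − 1 = 2.379 and Ki = 1.53/2.379 = 0.643 µM.

0.643 µM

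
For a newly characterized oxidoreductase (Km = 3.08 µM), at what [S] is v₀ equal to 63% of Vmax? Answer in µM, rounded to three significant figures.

v/Vmax = [S]/(Km+[S]) = 0.63, so [S] = Km·0.63/(1 − 0.63) = 3.08 × 1.703.
[S] = 5.24 µM.

5.24 µM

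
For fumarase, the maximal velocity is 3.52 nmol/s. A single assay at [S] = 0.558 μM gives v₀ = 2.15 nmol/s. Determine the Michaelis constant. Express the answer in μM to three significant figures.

From v = Vmax[S]/(Km+[S]), Km = [S](Vmax − v)/v.
Km = 0.558 × (3.52 − 2.15) / 2.15 = 0.7645/2.15 = 0.356 μM.

0.356 μM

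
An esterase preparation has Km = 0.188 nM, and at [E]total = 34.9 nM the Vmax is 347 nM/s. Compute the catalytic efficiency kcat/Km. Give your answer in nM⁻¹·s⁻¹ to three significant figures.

kcat = Vmax/[E]total = 347/34.9 = 9.94 s⁻¹.
kcat/Km = 9.94/0.188 = 52.9 nM⁻¹·s⁻¹.

52.9 nM⁻¹·s⁻¹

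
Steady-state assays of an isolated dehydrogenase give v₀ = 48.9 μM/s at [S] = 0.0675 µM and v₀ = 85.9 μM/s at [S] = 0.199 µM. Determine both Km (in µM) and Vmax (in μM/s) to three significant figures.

Km = 0.126 µM; Vmax = 140 μM/s

In reciprocal form, 1/v = (Km/Vmax)·(1/[S]) + 1/Vmax. The two points give (1/[S], 1/v) = (14.81, 0.02045) and (5.025, 0.01164).
Slope = (0.02045 − 0.01164)/(14.81 − 5.025) = 0.0008998; intercept = 0.02045 − 0.0008998×14.81 = 0.007120.
Vmax = 1/intercept = 140 μM/s; Km = slope × Vmax = 0.0008998 × 140 = 0.126 µM.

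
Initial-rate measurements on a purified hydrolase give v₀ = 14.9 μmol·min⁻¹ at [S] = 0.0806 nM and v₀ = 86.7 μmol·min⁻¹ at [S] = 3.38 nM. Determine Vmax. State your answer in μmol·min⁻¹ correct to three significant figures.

98.3 μmol·min⁻¹

From v = Vmax[S]/(Km+[S]), each point gives Vmax = v(Km+[S])/[S].
Equating: 14.9(Km+0.0806)/0.0806 = 86.7(Km+3.38)/3.38.
184.9·Km + 14.9 = 25.65·Km + 86.7, so (184.9 − 25.65)·Km = 86.7 − 14.9.
Km = 71.80/159.2 = 0.451 nM; then Vmax = 14.9(0.451+0.0806)/0.0806 = 98.3 μmol·min⁻¹.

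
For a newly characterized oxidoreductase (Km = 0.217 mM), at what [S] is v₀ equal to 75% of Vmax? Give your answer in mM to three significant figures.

v/Vmax = [S]/(Km+[S]) = 0.75, so [S] = Km·0.75/(1 − 0.75) = 0.217 × 3.000.
[S] = 0.651 mM.

0.651 mM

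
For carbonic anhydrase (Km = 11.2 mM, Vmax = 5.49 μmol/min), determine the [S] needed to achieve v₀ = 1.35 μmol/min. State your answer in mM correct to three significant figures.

The required fractional saturation is v/Vmax = 1.35/5.49 = 0.2459.
Then [S]/(Km+[S]) = 0.2459 ⇒ [S] = 11.2 × 0.2459/(1 − 0.2459) = 3.65 mM.

3.65 mM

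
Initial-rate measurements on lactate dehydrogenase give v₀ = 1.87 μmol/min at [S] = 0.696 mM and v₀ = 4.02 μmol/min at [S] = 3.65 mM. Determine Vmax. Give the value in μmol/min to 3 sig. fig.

5.51 μmol/min

From v = Vmax[S]/(Km+[S]), each point gives Vmax = v(Km+[S])/[S].
Equating: 1.87(Km+0.696)/0.696 = 4.02(Km+3.65)/3.65.
2.687·Km + 1.87 = 1.101·Km + 4.02, so (2.687 − 1.101)·Km = 4.02 − 1.87.
Km = 2.150/1.585 = 1.36 mM; then Vmax = 1.87(1.36+0.696)/0.696 = 5.51 μmol/min.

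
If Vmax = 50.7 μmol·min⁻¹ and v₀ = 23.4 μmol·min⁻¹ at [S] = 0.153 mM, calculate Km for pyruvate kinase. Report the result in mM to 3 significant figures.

From v = Vmax[S]/(Km+[S]), Km = [S](Vmax − v)/v.
Km = 0.153 × (50.7 − 23.4) / 23.4 = 4.177/23.4 = 0.179 mM.

0.179 mM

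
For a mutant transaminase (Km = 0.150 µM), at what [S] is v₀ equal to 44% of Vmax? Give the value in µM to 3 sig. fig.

v/Vmax = [S]/(Km+[S]) = 0.44, so [S] = Km·0.44/(1 − 0.44) = 0.150 × 0.7857.
[S] = 0.118 µM.

0.118 µM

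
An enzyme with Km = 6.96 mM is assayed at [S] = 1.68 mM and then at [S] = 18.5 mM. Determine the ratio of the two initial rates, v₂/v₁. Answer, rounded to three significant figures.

3.74

Since Vmax cancels, v₂/v₁ = [S]₂(Km+[S]₁) / [S]₁(Km+[S]₂).
= 18.5×(6.96+1.68) / (1.68×(6.96+18.5)) = 159.8/42.77 = 3.74.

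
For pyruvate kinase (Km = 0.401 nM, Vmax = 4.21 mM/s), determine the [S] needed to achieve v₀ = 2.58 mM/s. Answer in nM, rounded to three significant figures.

The required fractional saturation is v/Vmax = 2.58/4.21 = 0.6128.
Then [S]/(Km+[S]) = 0.6128 ⇒ [S] = 0.401 × 0.6128/(1 − 0.6128) = 0.635 nM.

0.635 nM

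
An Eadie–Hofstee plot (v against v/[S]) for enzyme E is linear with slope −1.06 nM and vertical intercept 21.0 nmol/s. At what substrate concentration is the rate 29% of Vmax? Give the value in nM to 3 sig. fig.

0.433 nM

The Eadie–Hofstee slope gives Km = 1.06 nM (slope = −Km).
v/Vmax = [S]/(Km+[S]) = 0.29 ⇒ [S] = Km·0.29/(1−0.29) = 1.06 × 0.4085 = 0.433 nM.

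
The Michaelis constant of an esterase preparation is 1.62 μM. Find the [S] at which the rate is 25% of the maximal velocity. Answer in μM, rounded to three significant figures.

0.540 μM

v/Vmax = [S]/(Km+[S]) = 0.25, so [S] = Km·0.25/(1 − 0.25) = 1.62 × 0.3333.
[S] = 0.540 μM.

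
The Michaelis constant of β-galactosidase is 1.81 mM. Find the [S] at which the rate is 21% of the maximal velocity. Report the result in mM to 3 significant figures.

0.481 mM

v/Vmax = [S]/(Km+[S]) = 0.21, so [S] = Km·0.21/(1 − 0.21) = 1.81 × 0.2658.
[S] = 0.481 mM.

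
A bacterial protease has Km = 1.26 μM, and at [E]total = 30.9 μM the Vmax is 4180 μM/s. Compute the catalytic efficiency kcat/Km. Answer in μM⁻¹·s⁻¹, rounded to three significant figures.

107 μM⁻¹·s⁻¹

kcat = Vmax/[E]total = 4180/30.9 = 135 s⁻¹.
kcat/Km = 135/1.26 = 107 μM⁻¹·s⁻¹.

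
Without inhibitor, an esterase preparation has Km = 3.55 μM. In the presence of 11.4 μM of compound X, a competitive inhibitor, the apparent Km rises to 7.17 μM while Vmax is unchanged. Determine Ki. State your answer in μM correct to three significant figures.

Competitive: Km,app = α·Km with α = 1 + [I]/Ki.
α = Km,app/Km = 7.17/3.55 = 2.020.
Ki = [I]/(α − 1) = 11.4/1.020 = 11.2 μM.

11.2 μM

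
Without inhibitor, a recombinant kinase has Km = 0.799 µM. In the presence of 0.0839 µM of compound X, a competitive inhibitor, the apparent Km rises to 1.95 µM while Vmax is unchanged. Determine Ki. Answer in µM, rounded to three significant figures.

0.0582 µM

Competitive: Km,app = α·Km with α = 1 + [I]/Ki.
α = Km,app/Km = 1.95/0.799 = 2.441.
Since α = 1 + [I]/Ki, [I]/Ki = 2.441 − 1 = 1.441 and Ki = 0.0839/1.441 = 0.0582 µM.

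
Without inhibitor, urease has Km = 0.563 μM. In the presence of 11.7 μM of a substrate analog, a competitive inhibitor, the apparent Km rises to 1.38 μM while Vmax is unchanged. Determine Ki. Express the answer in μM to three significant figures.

Competitive: Km,app = α·Km with α = 1 + [I]/Ki.
α = Km,app/Km = 1.38/0.563 = 2.451.
Since α = 1 + [I]/Ki, [I]/Ki = 2.451 − 1 = 1.451 and Ki = 11.7/1.451 = 8.06 μM.

8.06 μM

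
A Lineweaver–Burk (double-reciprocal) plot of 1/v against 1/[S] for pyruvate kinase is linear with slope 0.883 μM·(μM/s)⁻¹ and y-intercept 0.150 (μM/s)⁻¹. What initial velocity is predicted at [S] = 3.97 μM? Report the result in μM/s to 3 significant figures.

2.69 μM/s

The y-intercept is 1/Vmax, so Vmax = 1/0.150 = 6.67 μM/s.
The slope is Km/Vmax, so Km = 0.883 × 6.67 = 5.89 μM.
Then v = 6.67 × 3.97/(5.89 + 3.97) = 2.69 μM/s.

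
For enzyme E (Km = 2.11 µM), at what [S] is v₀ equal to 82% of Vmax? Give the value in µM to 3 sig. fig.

v/Vmax = [S]/(Km+[S]) = 0.82, so [S] = Km·0.82/(1 − 0.82) = 2.11 × 4.556.
[S] = 9.61 µM.

9.61 µM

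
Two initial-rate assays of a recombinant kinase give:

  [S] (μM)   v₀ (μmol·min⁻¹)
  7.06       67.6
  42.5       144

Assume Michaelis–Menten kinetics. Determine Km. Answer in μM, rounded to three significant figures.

12.3 μM

From v = Vmax[S]/(Km+[S]), each point gives Vmax = v(Km+[S])/[S].
Equating: 67.6(Km+7.06)/7.06 = 144(Km+42.5)/42.5.
9.575·Km + 67.6 = 3.388·Km + 144, so (9.575 − 3.388)·Km = 144 − 67.6.
Km = 76.40/6.187 = 12.3 μM; then Vmax = 67.6(12.3+7.06)/7.06 = 186 μmol·min⁻¹.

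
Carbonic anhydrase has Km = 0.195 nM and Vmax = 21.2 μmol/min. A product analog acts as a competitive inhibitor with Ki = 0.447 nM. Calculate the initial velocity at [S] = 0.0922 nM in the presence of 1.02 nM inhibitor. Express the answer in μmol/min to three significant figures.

α = 1 + [I]/Ki = 1 + 1.02/0.447 = 3.282.
For a competitive inhibitor, Vmax is unchanged and the apparent Km becomes α·Km: Km,app = 0.640 nM, Vmax,app = 21.2 μmol/min.
v = Vmax,app·[S]/(Km,app + [S]) = 21.2 × 0.0922/(0.640 + 0.0922) = 2.67 μmol/min.

2.67 μmol/min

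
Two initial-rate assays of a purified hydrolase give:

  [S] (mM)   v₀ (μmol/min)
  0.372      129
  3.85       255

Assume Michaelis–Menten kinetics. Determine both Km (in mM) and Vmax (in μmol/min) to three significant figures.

From v = Vmax[S]/(Km+[S]), each point gives Vmax = v(Km+[S])/[S].
Equating: 129(Km+0.372)/0.372 = 255(Km+3.85)/3.85.
346.8·Km + 129 = 66.23·Km + 255, so (346.8 − 66.23)·Km = 255 − 129.
Km = 126.0/280.5 = 0.449 mM; then Vmax = 129(0.449+0.372)/0.372 = 285 μmol/min.

Km = 0.449 mM; Vmax = 285 μmol/min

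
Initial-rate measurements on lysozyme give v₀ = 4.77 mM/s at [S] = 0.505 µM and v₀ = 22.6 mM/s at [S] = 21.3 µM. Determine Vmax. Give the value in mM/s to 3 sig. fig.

From v = Vmax[S]/(Km+[S]), each point gives Vmax = v(Km+[S])/[S].
Equating: 4.77(Km+0.505)/0.505 = 22.6(Km+21.3)/21.3.
9.446·Km + 4.77 = 1.061·Km + 22.6, so (9.446 − 1.061)·Km = 22.6 − 4.77.
Km = 17.83/8.385 = 2.13 µM; then Vmax = 4.77(2.13+0.505)/0.505 = 24.9 mM/s.

24.9 mM/s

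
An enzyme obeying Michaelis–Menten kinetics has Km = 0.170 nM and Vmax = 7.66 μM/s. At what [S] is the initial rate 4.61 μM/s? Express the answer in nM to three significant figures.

0.257 nM

The required fractional saturation is v/Vmax = 4.61/7.66 = 0.6018.
Then [S]/(Km+[S]) = 0.6018 ⇒ [S] = 0.170 × 0.6018/(1 − 0.6018) = 0.257 nM.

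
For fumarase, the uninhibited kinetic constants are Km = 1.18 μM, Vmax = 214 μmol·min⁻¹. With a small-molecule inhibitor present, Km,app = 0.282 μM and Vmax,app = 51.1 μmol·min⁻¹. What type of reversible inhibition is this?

uncompetitive

Both Km and Vmax decrease by the same factor (~4.19-fold) — characteristic of uncompetitive inhibition.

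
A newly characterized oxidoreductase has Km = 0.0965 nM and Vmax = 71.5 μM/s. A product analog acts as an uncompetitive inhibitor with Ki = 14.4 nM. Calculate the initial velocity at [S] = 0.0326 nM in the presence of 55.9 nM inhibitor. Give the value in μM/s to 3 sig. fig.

α = 1 + [I]/Ki = 1 + 55.9/14.4 = 4.882.
For an uncompetitive inhibitor, both parameters are divided by α, giving Vmax/α and Km/α: Km,app = 0.0198 nM, Vmax,app = 14.6 μM/s.
v = Vmax,app·[S]/(Km,app + [S]) = 14.6 × 0.0326/(0.0198 + 0.0326) = 9.12 μM/s.

9.12 μM/s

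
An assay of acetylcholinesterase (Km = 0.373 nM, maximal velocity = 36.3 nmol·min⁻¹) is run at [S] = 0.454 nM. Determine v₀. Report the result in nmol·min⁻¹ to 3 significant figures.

19.9 nmol·min⁻¹

v = Vmax·[S]/(Km + [S]) = 36.3 × 0.454 / (0.373 + 0.454)
  = 16.48 / 0.8270 = 19.9 nmol·min⁻¹.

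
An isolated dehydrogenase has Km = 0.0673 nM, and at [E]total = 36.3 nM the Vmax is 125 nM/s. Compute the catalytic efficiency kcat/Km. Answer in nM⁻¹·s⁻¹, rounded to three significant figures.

kcat = Vmax/[E]total = 125/36.3 = 3.44 s⁻¹.
kcat/Km = 3.44/0.0673 = 51.2 nM⁻¹·s⁻¹.

51.2 nM⁻¹·s⁻¹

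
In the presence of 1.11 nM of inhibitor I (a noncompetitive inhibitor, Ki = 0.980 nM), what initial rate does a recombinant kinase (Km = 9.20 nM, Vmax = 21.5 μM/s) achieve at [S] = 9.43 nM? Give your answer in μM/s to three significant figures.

With α = 1 + [I]/Ki = 1 + 1.11/0.980 = 2.133, the noncompetitive rate law is v = (Vmax/α)·[S] / (Km + [S]).
v = (21.5/2.133)×9.43 / (9.20 + 9.43) = 95.07/18.63 = 5.10 μM/s.

5.10 μM/s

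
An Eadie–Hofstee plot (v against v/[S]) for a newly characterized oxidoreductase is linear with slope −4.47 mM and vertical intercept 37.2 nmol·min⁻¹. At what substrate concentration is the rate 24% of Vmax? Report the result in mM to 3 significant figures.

The Eadie–Hofstee slope gives Km = 4.47 mM (slope = −Km).
v/Vmax = [S]/(Km+[S]) = 0.24 ⇒ [S] = Km·0.24/(1−0.24) = 4.47 × 0.3158 = 1.41 mM.

1.41 mM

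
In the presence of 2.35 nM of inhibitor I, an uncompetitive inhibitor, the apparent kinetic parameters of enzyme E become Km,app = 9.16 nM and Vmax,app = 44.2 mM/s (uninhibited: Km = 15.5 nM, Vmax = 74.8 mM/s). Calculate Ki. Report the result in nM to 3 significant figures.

3.39 nM

Uncompetitive: Vmax,app = Vmax/α (and Km,app = Km/α) with α = 1 + [I]/Ki.
α = Vmax/Vmax,app = 74.8/44.2 = 1.692.
Ki = [I]/(α − 1) = 2.35/0.6923 = 3.39 nM.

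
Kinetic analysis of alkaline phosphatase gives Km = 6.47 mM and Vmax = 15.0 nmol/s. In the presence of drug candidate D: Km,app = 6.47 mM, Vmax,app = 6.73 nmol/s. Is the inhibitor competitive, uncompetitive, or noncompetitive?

Vmax decreases (15.0 → 6.73 nmol/s) while Km is unchanged — pure noncompetitive inhibition.

noncompetitive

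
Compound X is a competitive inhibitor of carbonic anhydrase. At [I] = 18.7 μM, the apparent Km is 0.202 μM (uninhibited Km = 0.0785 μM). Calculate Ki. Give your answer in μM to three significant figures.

Competitive: Km,app = α·Km with α = 1 + [I]/Ki.
α = Km,app/Km = 0.202/0.0785 = 2.573.
Since α = 1 + [I]/Ki, [I]/Ki = 2.573 − 1 = 1.573 and Ki = 18.7/1.573 = 11.9 μM.

11.9 μM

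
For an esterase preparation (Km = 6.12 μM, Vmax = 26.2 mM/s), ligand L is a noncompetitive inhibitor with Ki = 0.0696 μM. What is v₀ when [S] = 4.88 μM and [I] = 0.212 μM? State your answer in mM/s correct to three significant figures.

α = 1 + [I]/Ki = 1 + 0.212/0.0696 = 4.046.
For a noncompetitive inhibitor, Vmax is reduced to Vmax/α while Km is unchanged: Km,app = 6.12 μM, Vmax,app = 6.48 mM/s.
v = Vmax,app·[S]/(Km,app + [S]) = 6.48 × 4.88/(6.12 + 4.88) = 2.87 mM/s.

2.87 mM/s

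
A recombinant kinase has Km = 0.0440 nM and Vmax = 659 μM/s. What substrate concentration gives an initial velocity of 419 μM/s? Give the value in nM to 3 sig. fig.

The required fractional saturation is v/Vmax = 419/659 = 0.6358.
Then [S]/(Km+[S]) = 0.6358 ⇒ [S] = 0.0440 × 0.6358/(1 − 0.6358) = 0.0768 nM.

0.0768 nM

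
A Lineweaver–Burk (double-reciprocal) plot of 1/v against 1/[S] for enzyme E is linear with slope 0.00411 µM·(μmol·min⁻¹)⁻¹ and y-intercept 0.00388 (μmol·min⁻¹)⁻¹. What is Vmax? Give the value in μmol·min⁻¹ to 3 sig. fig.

258 μmol·min⁻¹

The y-intercept of a Lineweaver–Burk plot equals 1/Vmax, so Vmax = 1/0.00388 = 258 μmol·min⁻¹.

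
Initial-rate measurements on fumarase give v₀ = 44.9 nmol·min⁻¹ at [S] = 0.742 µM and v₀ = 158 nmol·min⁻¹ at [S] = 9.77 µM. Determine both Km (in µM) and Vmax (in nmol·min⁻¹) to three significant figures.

Km = 2.55 µM; Vmax = 199 nmol·min⁻¹

From v = Vmax[S]/(Km+[S]), each point gives Vmax = v(Km+[S])/[S].
Equating: 44.9(Km+0.742)/0.742 = 158(Km+9.77)/9.77.
60.51·Km + 44.9 = 16.17·Km + 158, so (60.51 − 16.17)·Km = 158 − 44.9.
Km = 113.1/44.34 = 2.55 µM; then Vmax = 44.9(2.55+0.742)/0.742 = 199 nmol·min⁻¹.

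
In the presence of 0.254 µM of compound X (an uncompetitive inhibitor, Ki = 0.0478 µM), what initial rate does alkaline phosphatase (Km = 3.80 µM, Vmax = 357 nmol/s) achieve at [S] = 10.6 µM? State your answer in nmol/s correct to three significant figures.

With α = 1 + [I]/Ki = 1 + 0.254/0.0478 = 6.314, the uncompetitive rate law is v = (Vmax/α)·[S] / (Km/α + [S]).
v = (357/6.314)×10.6 / (3.80/6.314 + 10.6) = 599.4/11.20 = 53.5 nmol/s.

53.5 nmol/s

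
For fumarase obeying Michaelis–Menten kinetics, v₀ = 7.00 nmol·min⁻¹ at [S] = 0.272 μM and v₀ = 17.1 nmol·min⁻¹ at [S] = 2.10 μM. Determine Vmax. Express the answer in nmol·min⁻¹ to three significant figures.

From v = Vmax[S]/(Km+[S]), each point gives Vmax = v(Km+[S])/[S].
Equating: 7.00(Km+0.272)/0.272 = 17.1(Km+2.10)/2.10.
25.74·Km + 7.00 = 8.143·Km + 17.1, so (25.74 − 8.143)·Km = 17.1 − 7.00.
Km = 10.10/17.59 = 0.574 μM; then Vmax = 7.00(0.574+0.272)/0.272 = 21.8 nmol·min⁻¹.

21.8 nmol·min⁻¹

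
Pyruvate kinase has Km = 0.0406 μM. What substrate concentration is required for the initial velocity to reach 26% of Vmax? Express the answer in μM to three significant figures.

0.0143 μM

v/Vmax = [S]/(Km+[S]) = 0.26, so [S] = Km·0.26/(1 − 0.26) = 0.0406 × 0.3514.
[S] = 0.0143 μM.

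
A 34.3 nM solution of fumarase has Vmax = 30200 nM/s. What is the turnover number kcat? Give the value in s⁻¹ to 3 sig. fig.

880 s⁻¹

kcat = Vmax/[E]total = 30200 nM/s / 34.3 nM = 880 s⁻¹.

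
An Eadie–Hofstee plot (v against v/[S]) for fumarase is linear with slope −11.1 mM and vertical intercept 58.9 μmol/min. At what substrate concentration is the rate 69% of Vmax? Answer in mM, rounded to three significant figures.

The Eadie–Hofstee slope gives Km = 11.1 mM (slope = −Km).
v/Vmax = [S]/(Km+[S]) = 0.69 ⇒ [S] = Km·0.69/(1−0.69) = 11.1 × 2.226 = 24.7 mM.

24.7 mM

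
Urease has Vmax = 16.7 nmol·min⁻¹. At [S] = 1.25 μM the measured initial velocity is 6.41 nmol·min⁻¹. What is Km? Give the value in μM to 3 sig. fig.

v/Vmax = 6.41/16.7 = 0.3838 = [S]/(Km+[S]).
So Km + [S] = [S]/0.3838 = 3.257 μM, giving Km = 3.257 − 1.25 = 2.01 μM.

2.01 μM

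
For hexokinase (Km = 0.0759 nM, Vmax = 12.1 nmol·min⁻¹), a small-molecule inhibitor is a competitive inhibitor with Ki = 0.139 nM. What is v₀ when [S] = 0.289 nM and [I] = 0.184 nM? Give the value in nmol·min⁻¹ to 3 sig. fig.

α = 1 + [I]/Ki = 1 + 0.184/0.139 = 2.324.
For a competitive inhibitor, Vmax is unchanged and the apparent Km becomes α·Km: Km,app = 0.176 nM, Vmax,app = 12.1 nmol·min⁻¹.
v = Vmax,app·[S]/(Km,app + [S]) = 12.1 × 0.289/(0.176 + 0.289) = 7.51 nmol·min⁻¹.

7.51 nmol·min⁻¹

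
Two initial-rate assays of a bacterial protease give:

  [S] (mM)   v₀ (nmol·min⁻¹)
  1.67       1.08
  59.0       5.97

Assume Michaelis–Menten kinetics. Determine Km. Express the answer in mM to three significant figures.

In reciprocal form, 1/v = (Km/Vmax)·(1/[S]) + 1/Vmax. The two points give (1/[S], 1/v) = (0.5988, 0.9259) and (0.01695, 0.1675).
Slope = (0.9259 − 0.1675)/(0.5988 − 0.01695) = 1.303; intercept = 0.9259 − 1.303×0.5988 = 0.1454.
Vmax = 1/intercept = 6.88 nmol·min⁻¹; Km = slope × Vmax = 1.303 × 6.88 = 8.96 mM.

8.96 mM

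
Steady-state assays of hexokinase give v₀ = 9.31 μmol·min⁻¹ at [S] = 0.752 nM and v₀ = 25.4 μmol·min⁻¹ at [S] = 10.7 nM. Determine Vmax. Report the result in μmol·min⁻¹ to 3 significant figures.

In reciprocal form, 1/v = (Km/Vmax)·(1/[S]) + 1/Vmax. The two points give (1/[S], 1/v) = (1.330, 0.1074) and (0.09346, 0.03937).
Slope = (0.1074 − 0.03937)/(1.330 − 0.09346) = 0.05503; intercept = 0.1074 − 0.05503×1.330 = 0.03423.
Vmax = 1/intercept = 29.2 μmol·min⁻¹; Km = slope × Vmax = 0.05503 × 29.2 = 1.61 nM.

29.2 μmol·min⁻¹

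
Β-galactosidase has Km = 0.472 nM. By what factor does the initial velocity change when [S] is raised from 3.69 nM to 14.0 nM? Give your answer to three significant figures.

1.09

Since Vmax cancels, v₂/v₁ = [S]₂(Km+[S]₁) / [S]₁(Km+[S]₂).
= 14.0×(0.472+3.69) / (3.69×(0.472+14.0)) = 58.27/53.40 = 1.09.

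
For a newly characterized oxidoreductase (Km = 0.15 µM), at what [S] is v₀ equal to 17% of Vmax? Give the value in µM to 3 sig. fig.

v/Vmax = [S]/(Km+[S]) = 0.17, so [S] = Km·0.17/(1 − 0.17) = 0.15 × 0.2048.
[S] = 0.0307 µM.

0.0307 µM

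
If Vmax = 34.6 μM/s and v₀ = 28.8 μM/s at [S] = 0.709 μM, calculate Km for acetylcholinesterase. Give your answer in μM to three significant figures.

0.143 μM

From v = Vmax[S]/(Km+[S]), Km = [S](Vmax − v)/v.
Km = 0.709 × (34.6 − 28.8) / 28.8 = 4.112/28.8 = 0.143 μM.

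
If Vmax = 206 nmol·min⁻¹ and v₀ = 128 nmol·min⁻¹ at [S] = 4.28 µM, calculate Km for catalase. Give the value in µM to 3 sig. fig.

2.61 µM

From v = Vmax[S]/(Km+[S]), Km = [S](Vmax − v)/v.
Km = 4.28 × (206 − 128) / 128 = 333.8/128 = 2.61 µM.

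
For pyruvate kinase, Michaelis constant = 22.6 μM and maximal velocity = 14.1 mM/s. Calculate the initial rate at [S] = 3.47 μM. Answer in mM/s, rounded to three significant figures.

1.88 mM/s

v = Vmax·[S]/(Km + [S]) = 14.1 × 3.47 / (22.6 + 3.47)
  = 48.93 / 26.07 = 1.88 mM/s.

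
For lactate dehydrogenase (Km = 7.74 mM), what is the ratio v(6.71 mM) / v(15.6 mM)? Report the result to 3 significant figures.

0.695

The fractional saturations are [S]/(Km+[S]) = 15.6/23.34 = 0.6684 and 6.71/14.45 = 0.4644.
v₂/v₁ is just their ratio: 0.4644/0.6684 = 0.695.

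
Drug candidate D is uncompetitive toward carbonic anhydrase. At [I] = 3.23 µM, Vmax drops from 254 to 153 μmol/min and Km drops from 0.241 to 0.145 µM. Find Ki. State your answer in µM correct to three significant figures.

Uncompetitive: Vmax,app = Vmax/α (and Km,app = Km/α) with α = 1 + [I]/Ki.
α = Vmax/Vmax,app = 254/153 = 1.660.
Ki = [I]/(α − 1) = 3.23/0.6601 = 4.89 µM.

4.89 µM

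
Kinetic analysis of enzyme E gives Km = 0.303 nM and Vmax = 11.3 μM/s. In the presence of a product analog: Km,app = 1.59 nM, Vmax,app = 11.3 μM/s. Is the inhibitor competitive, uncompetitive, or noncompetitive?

competitive

Km increases (0.303 → 1.59 nM) while Vmax is unchanged — the hallmark of competitive inhibition.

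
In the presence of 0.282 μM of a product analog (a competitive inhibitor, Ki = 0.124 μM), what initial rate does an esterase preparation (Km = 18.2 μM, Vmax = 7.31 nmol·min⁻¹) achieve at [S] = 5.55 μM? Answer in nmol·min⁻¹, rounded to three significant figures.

α = 1 + [I]/Ki = 1 + 0.282/0.124 = 3.274.
For a competitive inhibitor, Vmax is unchanged and the apparent Km becomes α·Km: Km,app = 59.6 μM, Vmax,app = 7.31 nmol·min⁻¹.
v = Vmax,app·[S]/(Km,app + [S]) = 7.31 × 5.55/(59.6 + 5.55) = 0.623 nmol·min⁻¹.

0.623 nmol·min⁻¹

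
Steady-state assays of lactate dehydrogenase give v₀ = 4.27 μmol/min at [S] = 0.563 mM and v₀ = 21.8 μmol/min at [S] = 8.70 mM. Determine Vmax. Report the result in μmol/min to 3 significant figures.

30.4 μmol/min

From v = Vmax[S]/(Km+[S]), each point gives Vmax = v(Km+[S])/[S].
Equating: 4.27(Km+0.563)/0.563 = 21.8(Km+8.70)/8.70.
7.584·Km + 4.27 = 2.506·Km + 21.8, so (7.584 − 2.506)·Km = 21.8 − 4.27.
Km = 17.53/5.079 = 3.45 mM; then Vmax = 4.27(3.45+0.563)/0.563 = 30.4 μmol/min.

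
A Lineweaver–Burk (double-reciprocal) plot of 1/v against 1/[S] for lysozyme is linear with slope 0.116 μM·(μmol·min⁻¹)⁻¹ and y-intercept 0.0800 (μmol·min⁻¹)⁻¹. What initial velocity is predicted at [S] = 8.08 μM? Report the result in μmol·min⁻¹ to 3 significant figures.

The y-intercept is 1/Vmax, so Vmax = 1/0.0800 = 12.5 μmol·min⁻¹.
The slope is Km/Vmax, so Km = 0.116 × 12.5 = 1.45 μM.
Then v = 12.5 × 8.08/(1.45 + 8.08) = 10.6 μmol·min⁻¹.

10.6 μmol·min⁻¹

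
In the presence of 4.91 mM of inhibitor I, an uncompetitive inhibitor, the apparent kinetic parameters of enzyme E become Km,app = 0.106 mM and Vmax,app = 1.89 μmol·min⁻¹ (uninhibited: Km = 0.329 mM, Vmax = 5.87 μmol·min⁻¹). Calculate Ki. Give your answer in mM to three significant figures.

2.33 mM

Uncompetitive: Vmax,app = Vmax/α (and Km,app = Km/α) with α = 1 + [I]/Ki.
α = Vmax/Vmax,app = 5.87/1.89 = 3.106.
Ki = [I]/(α − 1) = 4.91/2.106 = 2.33 mM.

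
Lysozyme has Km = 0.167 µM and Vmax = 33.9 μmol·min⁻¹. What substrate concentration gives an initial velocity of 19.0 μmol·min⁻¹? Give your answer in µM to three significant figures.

The required fractional saturation is v/Vmax = 19.0/33.9 = 0.5605.
Then [S]/(Km+[S]) = 0.5605 ⇒ [S] = 0.167 × 0.5605/(1 − 0.5605) = 0.213 µM.

0.213 µM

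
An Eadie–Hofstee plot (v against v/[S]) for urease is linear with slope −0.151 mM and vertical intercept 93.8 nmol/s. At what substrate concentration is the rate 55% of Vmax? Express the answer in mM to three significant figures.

0.185 mM

The Eadie–Hofstee slope gives Km = 0.151 mM (slope = −Km).
v/Vmax = [S]/(Km+[S]) = 0.55 ⇒ [S] = Km·0.55/(1−0.55) = 0.151 × 1.222 = 0.185 mM.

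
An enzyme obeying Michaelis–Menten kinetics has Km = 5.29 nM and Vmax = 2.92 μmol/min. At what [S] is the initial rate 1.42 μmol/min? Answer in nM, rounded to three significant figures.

The required fractional saturation is v/Vmax = 1.42/2.92 = 0.4863.
Then [S]/(Km+[S]) = 0.4863 ⇒ [S] = 5.29 × 0.4863/(1 − 0.4863) = 5.01 nM.

5.01 nM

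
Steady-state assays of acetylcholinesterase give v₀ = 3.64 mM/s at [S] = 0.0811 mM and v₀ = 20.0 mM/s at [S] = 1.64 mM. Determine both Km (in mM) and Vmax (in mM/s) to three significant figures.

Km = 0.500 mM; Vmax = 26.1 mM/s

In reciprocal form, 1/v = (Km/Vmax)·(1/[S]) + 1/Vmax. The two points give (1/[S], 1/v) = (12.33, 0.2747) and (0.6098, 0.05000).
Slope = (0.2747 − 0.05000)/(12.33 − 0.6098) = 0.01917; intercept = 0.2747 − 0.01917×12.33 = 0.03831.
Vmax = 1/intercept = 26.1 mM/s; Km = slope × Vmax = 0.01917 × 26.1 = 0.500 mM.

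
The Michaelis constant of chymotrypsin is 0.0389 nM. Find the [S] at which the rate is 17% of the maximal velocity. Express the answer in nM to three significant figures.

v/Vmax = [S]/(Km+[S]) = 0.17, so [S] = Km·0.17/(1 − 0.17) = 0.0389 × 0.2048.
[S] = 0.00797 nM.

0.00797 nM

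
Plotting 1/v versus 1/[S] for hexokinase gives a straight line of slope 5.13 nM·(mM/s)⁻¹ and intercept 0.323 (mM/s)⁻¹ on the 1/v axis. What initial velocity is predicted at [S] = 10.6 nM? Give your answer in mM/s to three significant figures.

The y-intercept is 1/Vmax, so Vmax = 1/0.323 = 3.10 mM/s.
The slope is Km/Vmax, so Km = 5.13 × 3.10 = 15.9 nM.
Then v = 3.10 × 10.6/(15.9 + 10.6) = 1.24 mM/s.

1.24 mM/s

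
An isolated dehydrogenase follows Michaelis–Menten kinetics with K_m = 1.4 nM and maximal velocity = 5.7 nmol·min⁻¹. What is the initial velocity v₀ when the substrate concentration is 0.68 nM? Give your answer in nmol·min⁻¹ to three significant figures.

1.86 nmol·min⁻¹

[S]/(Km+[S]) = 0.68/2.080 = 0.3269, the fractional saturation.
v = 0.3269 × Vmax = 0.3269 × 5.7 = 1.86 nmol·min⁻¹.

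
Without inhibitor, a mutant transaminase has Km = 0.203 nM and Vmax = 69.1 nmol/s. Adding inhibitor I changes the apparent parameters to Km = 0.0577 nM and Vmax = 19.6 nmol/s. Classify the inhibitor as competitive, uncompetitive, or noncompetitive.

uncompetitive

Both Km and Vmax decrease by the same factor (~3.52-fold) — characteristic of uncompetitive inhibition.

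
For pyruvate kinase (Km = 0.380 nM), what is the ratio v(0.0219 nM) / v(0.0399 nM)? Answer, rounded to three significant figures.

The fractional saturations are [S]/(Km+[S]) = 0.0399/0.4199 = 0.09502 and 0.0219/0.4019 = 0.05449.
v₂/v₁ is just their ratio: 0.05449/0.09502 = 0.573.

0.573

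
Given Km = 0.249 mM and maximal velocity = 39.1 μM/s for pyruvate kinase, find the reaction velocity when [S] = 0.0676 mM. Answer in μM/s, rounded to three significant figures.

8.35 μM/s

[S]/(Km+[S]) = 0.0676/0.3166 = 0.2135, the fractional saturation.
v = 0.2135 × Vmax = 0.2135 × 39.1 = 8.35 μM/s.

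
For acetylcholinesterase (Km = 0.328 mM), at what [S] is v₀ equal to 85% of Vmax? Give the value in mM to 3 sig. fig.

1.86 mM

v/Vmax = [S]/(Km+[S]) = 0.85, so [S] = Km·0.85/(1 − 0.85) = 0.328 × 5.667.
[S] = 1.86 mM.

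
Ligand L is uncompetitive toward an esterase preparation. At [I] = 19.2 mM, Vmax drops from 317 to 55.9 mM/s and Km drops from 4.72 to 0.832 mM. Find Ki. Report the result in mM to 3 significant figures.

Uncompetitive: Vmax,app = Vmax/α (and Km,app = Km/α) with α = 1 + [I]/Ki.
α = Vmax/Vmax,app = 317/55.9 = 5.671.
Since α = 1 + [I]/Ki, [I]/Ki = 5.671 − 1 = 4.671 and Ki = 19.2/4.671 = 4.11 mM.

4.11 mM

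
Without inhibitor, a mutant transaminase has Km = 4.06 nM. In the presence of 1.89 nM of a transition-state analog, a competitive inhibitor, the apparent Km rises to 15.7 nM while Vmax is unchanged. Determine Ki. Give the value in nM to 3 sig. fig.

0.659 nM

Competitive: Km,app = α·Km with α = 1 + [I]/Ki.
α = Km,app/Km = 15.7/4.06 = 3.867.
Since α = 1 + [I]/Ki, [I]/Ki = 3.867 − 1 = 2.867 and Ki = 1.89/2.867 = 0.659 nM.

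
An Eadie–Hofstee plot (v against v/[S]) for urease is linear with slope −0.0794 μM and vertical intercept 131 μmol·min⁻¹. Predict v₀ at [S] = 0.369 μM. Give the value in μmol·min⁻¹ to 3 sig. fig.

108 μmol·min⁻¹

In the Eadie–Hofstee form v = Vmax − Km·(v/[S]), the slope is −Km and the intercept is Vmax, so Km = 0.0794 μM and Vmax = 131 μmol·min⁻¹.
v = 131 × 0.369/(0.0794 + 0.369) = 108 μmol·min⁻¹.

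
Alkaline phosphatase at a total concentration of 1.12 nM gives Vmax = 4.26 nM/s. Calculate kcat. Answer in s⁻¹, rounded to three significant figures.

3.80 s⁻¹

kcat = Vmax/[E]total = 4.26 nM/s / 1.12 nM = 3.80 s⁻¹.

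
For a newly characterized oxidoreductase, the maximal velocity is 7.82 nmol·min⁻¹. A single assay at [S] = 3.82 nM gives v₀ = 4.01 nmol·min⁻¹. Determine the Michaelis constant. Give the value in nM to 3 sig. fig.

From v = Vmax[S]/(Km+[S]), Km = [S](Vmax − v)/v.
Km = 3.82 × (7.82 − 4.01) / 4.01 = 14.55/4.01 = 3.63 nM.

3.63 nM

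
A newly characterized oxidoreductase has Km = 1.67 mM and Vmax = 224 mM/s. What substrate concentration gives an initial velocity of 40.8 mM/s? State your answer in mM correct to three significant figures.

0.372 mM

Rearranging v = Vmax[S]/(Km+[S]) gives [S] = Km·v/(Vmax − v).
[S] = 1.67 × 40.8 / (224 − 40.8) = 68.14/183.2 = 0.372 mM.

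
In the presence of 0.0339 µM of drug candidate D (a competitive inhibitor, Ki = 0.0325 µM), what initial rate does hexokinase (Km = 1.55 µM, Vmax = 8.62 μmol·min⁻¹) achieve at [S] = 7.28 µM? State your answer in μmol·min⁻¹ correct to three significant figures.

6.01 μmol·min⁻¹

With α = 1 + [I]/Ki = 1 + 0.0339/0.0325 = 2.043, the competitive rate law is v = Vmax[S] / (αKm + [S]).
v = 8.62×7.28 / (2.043×1.55 + 7.28) = 62.75/10.45 = 6.01 μmol·min⁻¹.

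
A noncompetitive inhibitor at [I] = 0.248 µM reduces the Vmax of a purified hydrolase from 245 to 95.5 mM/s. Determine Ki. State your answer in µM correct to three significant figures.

Noncompetitive: Vmax,app = Vmax/α with α = 1 + [I]/Ki.
α = Vmax/Vmax,app = 245/95.5 = 2.565.
Since α = 1 + [I]/Ki, [I]/Ki = 2.565 − 1 = 1.565 and Ki = 0.248/1.565 = 0.158 µM.

0.158 µM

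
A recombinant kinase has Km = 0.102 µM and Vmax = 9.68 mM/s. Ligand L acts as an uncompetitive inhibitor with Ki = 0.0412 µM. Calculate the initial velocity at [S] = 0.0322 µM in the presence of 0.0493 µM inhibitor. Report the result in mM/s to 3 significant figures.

1.80 mM/s

α = 1 + [I]/Ki = 1 + 0.0493/0.0412 = 2.197.
For an uncompetitive inhibitor, both parameters are divided by α, giving Vmax/α and Km/α: Km,app = 0.0464 µM, Vmax,app = 4.41 mM/s.
v = Vmax,app·[S]/(Km,app + [S]) = 4.41 × 0.0322/(0.0464 + 0.0322) = 1.80 mM/s.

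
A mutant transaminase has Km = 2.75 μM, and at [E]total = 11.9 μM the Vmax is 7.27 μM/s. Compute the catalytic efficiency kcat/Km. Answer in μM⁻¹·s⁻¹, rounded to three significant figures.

0.222 μM⁻¹·s⁻¹

kcat = Vmax/[E]total = 7.27/11.9 = 0.611 s⁻¹.
kcat/Km = 0.611/2.75 = 0.222 μM⁻¹·s⁻¹.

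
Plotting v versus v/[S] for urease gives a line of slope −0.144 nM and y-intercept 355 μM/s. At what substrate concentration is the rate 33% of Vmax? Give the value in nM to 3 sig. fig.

The Eadie–Hofstee slope gives Km = 0.144 nM (slope = −Km).
v/Vmax = [S]/(Km+[S]) = 0.33 ⇒ [S] = Km·0.33/(1−0.33) = 0.144 × 0.4925 = 0.0709 nM.

0.0709 nM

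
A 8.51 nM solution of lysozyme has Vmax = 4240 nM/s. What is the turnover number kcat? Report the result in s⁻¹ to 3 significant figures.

kcat = Vmax/[E]total = 4240 nM/s / 8.51 nM = 498 s⁻¹.

498 s⁻¹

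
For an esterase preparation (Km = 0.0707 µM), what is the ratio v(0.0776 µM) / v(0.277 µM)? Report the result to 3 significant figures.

0.657

The fractional saturations are [S]/(Km+[S]) = 0.277/0.3477 = 0.7967 and 0.0776/0.1483 = 0.5233.
v₂/v₁ is just their ratio: 0.5233/0.7967 = 0.657.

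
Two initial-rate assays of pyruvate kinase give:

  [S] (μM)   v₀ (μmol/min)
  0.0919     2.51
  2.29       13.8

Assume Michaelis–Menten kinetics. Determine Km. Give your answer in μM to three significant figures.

0.530 μM

From v = Vmax[S]/(Km+[S]), each point gives Vmax = v(Km+[S])/[S].
Equating: 2.51(Km+0.0919)/0.0919 = 13.8(Km+2.29)/2.29.
27.31·Km + 2.51 = 6.026·Km + 13.8, so (27.31 − 6.026)·Km = 13.8 − 2.51.
Km = 11.29/21.29 = 0.530 μM; then Vmax = 2.51(0.530+0.0919)/0.0919 = 17.0 μmol/min.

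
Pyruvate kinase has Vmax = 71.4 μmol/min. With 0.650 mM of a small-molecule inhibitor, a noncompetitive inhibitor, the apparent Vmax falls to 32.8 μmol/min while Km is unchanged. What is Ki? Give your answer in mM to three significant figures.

Noncompetitive: Vmax,app = Vmax/α with α = 1 + [I]/Ki.
α = Vmax/Vmax,app = 71.4/32.8 = 2.177.
Since α = 1 + [I]/Ki, [I]/Ki = 2.177 − 1 = 1.177 and Ki = 0.650/1.177 = 0.552 mM.

0.552 mM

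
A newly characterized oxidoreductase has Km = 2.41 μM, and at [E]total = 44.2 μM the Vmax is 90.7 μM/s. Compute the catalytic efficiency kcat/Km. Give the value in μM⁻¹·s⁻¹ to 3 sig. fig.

0.851 μM⁻¹·s⁻¹

kcat = Vmax/[E]total = 90.7/44.2 = 2.05 s⁻¹.
kcat/Km = 2.05/2.41 = 0.851 μM⁻¹·s⁻¹.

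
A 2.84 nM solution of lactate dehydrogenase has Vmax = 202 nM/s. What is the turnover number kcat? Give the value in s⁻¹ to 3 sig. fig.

kcat = Vmax/[E]total = 202 nM/s / 2.84 nM = 71.1 s⁻¹.

71.1 s⁻¹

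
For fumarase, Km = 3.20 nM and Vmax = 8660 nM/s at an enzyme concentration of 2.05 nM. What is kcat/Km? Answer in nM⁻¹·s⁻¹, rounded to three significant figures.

1320 nM⁻¹·s⁻¹

kcat = Vmax/[E]total = 8660/2.05 = 4220 s⁻¹.
kcat/Km = 4220/3.20 = 1320 nM⁻¹·s⁻¹.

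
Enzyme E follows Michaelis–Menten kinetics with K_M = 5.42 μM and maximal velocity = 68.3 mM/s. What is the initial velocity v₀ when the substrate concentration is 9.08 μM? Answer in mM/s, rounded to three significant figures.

42.8 mM/s

v = Vmax·[S]/(Km + [S]) = 68.3 × 9.08 / (5.42 + 9.08)
  = 620.2 / 14.50 = 42.8 mM/s.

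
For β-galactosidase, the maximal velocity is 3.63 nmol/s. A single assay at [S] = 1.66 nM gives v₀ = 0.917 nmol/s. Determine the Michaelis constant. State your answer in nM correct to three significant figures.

From v = Vmax[S]/(Km+[S]), Km = [S](Vmax − v)/v.
Km = 1.66 × (3.63 − 0.917) / 0.917 = 4.504/0.917 = 4.91 nM.

4.91 nM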